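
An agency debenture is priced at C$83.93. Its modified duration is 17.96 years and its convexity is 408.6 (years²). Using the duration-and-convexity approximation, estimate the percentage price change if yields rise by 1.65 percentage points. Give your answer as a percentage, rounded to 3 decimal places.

-24.072%

Duration effect: -D_mod·Δy = -17.96 × (+0.0165) = -0.296340
Convexity effect: ½·C·(Δy)² = 0.5 × 408.6 × (0.0165)² = +0.055620675
ΔP/P ≈ -0.296340 + 0.055620675 = -0.240719325
= -24.0719325%.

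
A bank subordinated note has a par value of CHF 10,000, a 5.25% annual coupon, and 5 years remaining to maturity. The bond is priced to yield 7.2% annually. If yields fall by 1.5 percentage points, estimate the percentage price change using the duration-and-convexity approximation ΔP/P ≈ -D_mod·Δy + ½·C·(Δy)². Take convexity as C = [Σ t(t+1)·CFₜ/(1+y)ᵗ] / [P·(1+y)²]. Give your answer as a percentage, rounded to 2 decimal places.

+6.56%

With y = 0.072:
  t   CF        PV=CF/(1+0.072)^t    t·PV        t(t+1)·PV
  1       525.00       489.7388       489.7388         979.4776
  2       525.00       456.8459       913.6918       2,741.0754
  3       525.00       426.1622     1,278.4867       5,113.9467
  4       525.00       397.5394     1,590.1575       7,950.7877
  5    10,525.00     7,434.4386    37,172.1929     223,033.1573
  Σ                  9,204.7249    41,444.2677     239,818.4447
P = 9,204.7249; D_Mac = 4.50250 yrs; D_mod = 4.20009 yrs; C = 22.67160.
Duration effect: -4.20009 × (-0.015) = +0.063001
Convexity effect: 0.5 × 22.67160 × (-0.015)² = +0.0025506
ΔP/P ≈ +0.063001 + 0.0025506 = +0.065552 = +6.5552%.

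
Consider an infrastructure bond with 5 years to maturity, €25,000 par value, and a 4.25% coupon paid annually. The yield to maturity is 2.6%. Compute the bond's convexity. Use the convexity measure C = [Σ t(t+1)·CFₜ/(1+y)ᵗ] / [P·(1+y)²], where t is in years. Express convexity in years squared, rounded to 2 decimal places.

With y = 0.026:
  t   CF        PV=CF/(1+0.026)^t    t·PV        t(t+1)·PV
  1     1,062.50     1,035.5750     1,035.5750       2,071.1501
  2     1,062.50     1,009.3324     2,018.6648       6,055.9944
  3     1,062.50       983.7548     2,951.2643      11,805.0574
  4     1,062.50       958.8253     3,835.3013      19,176.5065
  5    26,062.50    22,923.4124   114,617.0622     687,702.3734
  Σ                 26,910.9000   124,457.8677     726,811.0817
P = 26,910.9000.
Convexity = Σ t(t+1)·PV / [P·(1+y)²] = 726,811.0817 / (26,910.9000 × 1.052676) = 25.65657.

25.66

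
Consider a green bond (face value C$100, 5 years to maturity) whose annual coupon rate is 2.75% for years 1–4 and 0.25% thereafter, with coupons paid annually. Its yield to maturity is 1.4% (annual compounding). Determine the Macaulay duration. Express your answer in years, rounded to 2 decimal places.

Periodic yield y = 0.014. Discount each cash flow and weight by its year:
  t   CF        PV=CF/(1+0.014)^t    t·PV
  1         2.75         2.7120         2.7120
  2         2.75         2.6746         5.3492
  3         2.75         2.6377         7.9130
  4         2.75         2.6012        10.4050
  5       100.25        93.5179       467.5893
  Σ                    104.1434       493.9685
Price P = Σ PV = 104.1434.
Macaulay duration = Σ(t·PV) / P = 493.9685 / 104.1434 = 4.74316 years.

4.74 years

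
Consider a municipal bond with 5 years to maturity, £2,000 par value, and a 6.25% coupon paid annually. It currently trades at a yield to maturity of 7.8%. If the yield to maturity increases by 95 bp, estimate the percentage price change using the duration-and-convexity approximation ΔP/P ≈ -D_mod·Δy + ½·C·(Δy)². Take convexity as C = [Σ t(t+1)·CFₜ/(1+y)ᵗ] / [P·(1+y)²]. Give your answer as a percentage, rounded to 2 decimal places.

With y = 0.078:
  t   CF        PV=CF/(1+0.078)^t    t·PV        t(t+1)·PV
  1       125.00       115.9555       115.9555         231.9109
  2       125.00       107.5654       215.1307         645.3922
  3       125.00        99.7824       299.3471       1,197.3882
  4       125.00        92.5625       370.2499       1,851.2495
  5     2,125.00     1,459.7051     7,298.5256      43,791.1535
  Σ                  1,875.5708     8,299.2088      47,717.0944
P = 1,875.5708; D_Mac = 4.42490 yrs; D_mod = 4.10473 yrs; C = 21.89289.
Duration effect: -4.10473 × (+0.0095) = -0.038995
Convexity effect: 0.5 × 21.89289 × (0.0095)² = +0.0009879
ΔP/P ≈ -0.038995 + 0.0009879 = -0.038007 = -3.8007%.

-3.80%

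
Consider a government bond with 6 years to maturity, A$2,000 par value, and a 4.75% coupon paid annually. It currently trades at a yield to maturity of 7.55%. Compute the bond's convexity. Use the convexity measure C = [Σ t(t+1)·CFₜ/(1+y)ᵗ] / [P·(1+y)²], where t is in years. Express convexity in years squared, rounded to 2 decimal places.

With y = 0.0755:
  t   CF        PV=CF/(1+0.0755)^t    t·PV        t(t+1)·PV
  1        95.00        88.3310        88.3310         176.6620
  2        95.00        82.1302       164.2604         492.7811
  3        95.00        76.3646       229.0939         916.3758
  4        95.00        71.0039       284.0154       1,420.0772
  5        95.00        66.0194       330.0970       1,980.5818
  6     2,095.00     1,353.6972     8,122.1834      56,855.2835
  Σ                  1,737.5463     9,217.9811      61,841.7614
P = 1,737.5463.
Convexity = Σ t(t+1)·PV / [P·(1+y)²] = 61,841.7614 / (1,737.5463 × 1.156700) = 30.76980.

30.77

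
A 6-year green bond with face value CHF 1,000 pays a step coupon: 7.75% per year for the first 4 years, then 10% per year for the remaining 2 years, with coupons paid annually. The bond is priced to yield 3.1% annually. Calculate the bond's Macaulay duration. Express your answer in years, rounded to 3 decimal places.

5.145 years

Periodic yield y = 0.031. Discount each cash flow and weight by its year:
  t   CF        PV=CF/(1+0.031)^t    t·PV
  1        77.50        75.1697        75.1697
  2        77.50        72.9095       145.8191
  3        77.50        70.7173       212.1519
  4        77.50        68.5910       274.3639
  5       100.00        85.8434       429.2168
  6     1,100.00       915.8845     5,495.3068
  Σ                  1,289.1154     6,632.0282
Price P = Σ PV = 1,289.1154.
Macaulay duration = Σ(t·PV) / P = 6,632.0282 / 1,289.1154 = 5.14464 years.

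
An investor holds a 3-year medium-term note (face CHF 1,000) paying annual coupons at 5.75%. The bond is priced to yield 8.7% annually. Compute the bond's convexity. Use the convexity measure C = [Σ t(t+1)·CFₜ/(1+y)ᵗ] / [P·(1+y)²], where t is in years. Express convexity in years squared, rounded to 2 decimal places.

With y = 0.087:
  t   CF        PV=CF/(1+0.087)^t    t·PV        t(t+1)·PV
  1        57.50        52.8979        52.8979         105.7958
  2        57.50        48.6641        97.3282         291.9846
  3     1,057.50       823.3638     2,470.0913       9,880.3650
  Σ                    924.9257     2,620.3174      10,278.1454
P = 924.9257.
Convexity = Σ t(t+1)·PV / [P·(1+y)²] = 10,278.1454 / (924.9257 × 1.181569) = 9.40478.

9.40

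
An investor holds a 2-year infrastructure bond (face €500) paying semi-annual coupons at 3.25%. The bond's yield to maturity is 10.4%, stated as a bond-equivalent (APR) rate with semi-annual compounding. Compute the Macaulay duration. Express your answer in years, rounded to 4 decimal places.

1.9487 years

Periodic yield y = 0.052. Discount each cash flow and weight by its period:
  t   CF        PV=CF/(1+0.052)^t    t·PV
  1        8.125         7.7234         7.7234
  2        8.125         7.3416        14.6832
  3        8.125         6.9787        20.9362
  4      508.125       414.8658     1,659.4631
  Σ                    436.9095     1,702.8059
Price P = Σ PV = 436.9095.
Macaulay duration = Σ(t·PV) / P = 1,702.8059 / 436.9095 = 3.89739 half-year periods.
In years: 3.89739 / 2 = 1.94869 years.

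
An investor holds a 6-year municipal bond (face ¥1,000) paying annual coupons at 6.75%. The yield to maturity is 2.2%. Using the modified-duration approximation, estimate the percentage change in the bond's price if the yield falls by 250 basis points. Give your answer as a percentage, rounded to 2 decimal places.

+12.80%

Periodic yield y = 0.022. Modified duration first:
  t   CF        PV=CF/(1+0.022)^t    t·PV
  1        67.50        66.0470        66.0470
  2        67.50        64.6252       129.2504
  3        67.50        63.2341       189.7022
  4        67.50        61.8729       247.4914
  5        67.50        60.5410       302.7048
  6     1,067.50       936.8337     5,621.0023
  Σ                  1,253.1538     6,556.1981
P = 1,253.1538; D_Mac = 5.23176 yrs; D_mod = 5.23176/(1+0.022) = 5.11914 yrs.
ΔP/P ≈ -D_mod · Δy = -5.11914 × (-0.025) = +0.127978 = +12.7978%.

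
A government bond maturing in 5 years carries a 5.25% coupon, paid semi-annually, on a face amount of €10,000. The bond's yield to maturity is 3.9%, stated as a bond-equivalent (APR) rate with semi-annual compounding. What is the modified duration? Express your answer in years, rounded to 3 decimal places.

Periodic yield y = 0.0195. First find Macaulay duration:
  t   CF        PV=CF/(1+0.0195)^t    t·PV
  1       262.50       257.4792       257.4792
  2       262.50       252.5543       505.1087
  3       262.50       247.7237       743.1712
  4       262.50       242.9855       971.9421
  5       262.50       238.3379     1,191.6896
  6       262.50       233.7792     1,402.6754
  7       262.50       229.3077     1,605.1541
  8       262.50       224.9218     1,799.3741
  9       262.50       220.6197     1,985.5771
  10   10,262.50     8,460.2047    84,602.0466
  Σ                 10,607.9137    95,064.2179
P = 10,607.9137; Macaulay duration = 95,064.2179 / 10,607.9137 = 8.96163 half-year periods = 4.48082 years.
Modified duration = D_Mac / (1 + y) = 4.48082 / 1.0195 = 4.39511 years.

4.395 years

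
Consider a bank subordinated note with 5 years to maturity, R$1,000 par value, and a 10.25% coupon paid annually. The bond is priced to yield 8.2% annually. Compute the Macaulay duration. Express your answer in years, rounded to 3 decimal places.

Periodic yield y = 0.082. Discount each cash flow and weight by its year:
  t   CF        PV=CF/(1+0.082)^t    t·PV
  1       102.50        94.7320        94.7320
  2       102.50        87.5527       175.1053
  3       102.50        80.9174       242.7523
  4       102.50        74.7851       299.1402
  5     1,102.50       743.4338     3,717.1689
  Σ                  1,081.4209     4,528.8987
Price P = Σ PV = 1,081.4209.
Macaulay duration = Σ(t·PV) / P = 4,528.8987 / 1,081.4209 = 4.18791 years.

4.188 years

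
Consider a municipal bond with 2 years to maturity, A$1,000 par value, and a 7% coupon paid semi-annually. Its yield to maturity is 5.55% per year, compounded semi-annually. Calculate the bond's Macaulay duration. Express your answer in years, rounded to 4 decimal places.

Periodic yield y = 0.02775. Discount each cash flow and weight by its period:
  t   CF        PV=CF/(1+0.02775)^t    t·PV
  1        35.00        34.0550        34.0550
  2        35.00        33.1355        66.2709
  3        35.00        32.2408        96.7224
  4     1,035.00       927.6634     3,710.6535
  Σ                  1,027.0946     3,907.7017
Price P = Σ PV = 1,027.0946.
Macaulay duration = Σ(t·PV) / P = 3,907.7017 / 1,027.0946 = 3.80462 half-year periods.
In years: 3.80462 / 2 = 1.90231 years.

1.9023 years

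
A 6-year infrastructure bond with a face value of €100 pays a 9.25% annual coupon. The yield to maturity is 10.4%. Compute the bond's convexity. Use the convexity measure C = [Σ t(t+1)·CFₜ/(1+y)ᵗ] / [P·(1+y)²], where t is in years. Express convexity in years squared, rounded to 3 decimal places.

25.661

With y = 0.104:
  t   CF        PV=CF/(1+0.104)^t    t·PV        t(t+1)·PV
  1         9.25         8.3786         8.3786          16.7572
  2         9.25         7.5893        15.1787          45.5360
  3         9.25         6.8744        20.6232          82.4927
  4         9.25         6.2268        24.9072         124.5361
  5         9.25         5.6402        28.2011         169.2067
  6       109.25        60.3402       362.0414       2,534.2899
  Σ                     95.0496       459.3302       2,972.8188
P = 95.0496.
Convexity = Σ t(t+1)·PV / [P·(1+y)²] = 2,972.8188 / (95.0496 × 1.218816) = 25.66137.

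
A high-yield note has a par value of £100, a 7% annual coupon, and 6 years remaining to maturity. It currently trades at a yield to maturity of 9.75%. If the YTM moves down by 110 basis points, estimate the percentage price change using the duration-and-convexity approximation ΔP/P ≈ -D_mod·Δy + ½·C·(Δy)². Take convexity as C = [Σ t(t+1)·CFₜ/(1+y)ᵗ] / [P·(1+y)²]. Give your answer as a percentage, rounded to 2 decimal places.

With y = 0.0975:
  t   CF        PV=CF/(1+0.0975)^t    t·PV        t(t+1)·PV
  1         7.00         6.3781         6.3781          12.7563
  2         7.00         5.8115        11.6230          34.8691
  3         7.00         5.2952        15.8857          63.5427
  4         7.00         4.8248        19.2992          96.4961
  5         7.00         4.3962        21.9809         131.8854
  6       107.00        61.2289       367.3735       2,571.6147
  Σ                     87.9348       442.5405       2,911.1642
P = 87.9348; D_Mac = 5.03260 yrs; D_mod = 4.58551 yrs; C = 27.48508.
Duration effect: -4.58551 × (-0.011) = +0.050441
Convexity effect: 0.5 × 27.48508 × (-0.011)² = +0.0016628
ΔP/P ≈ +0.050441 + 0.0016628 = +0.052103 = +5.2103%.

+5.21%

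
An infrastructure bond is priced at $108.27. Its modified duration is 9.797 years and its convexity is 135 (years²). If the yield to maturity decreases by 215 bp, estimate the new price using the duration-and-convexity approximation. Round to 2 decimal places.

Duration effect: -D_mod·Δy = -9.797 × (-0.0215) = +0.2106355
Convexity effect: ½·C·(Δy)² = 0.5 × 135 × (-0.0215)² = +0.031201875
ΔP/P ≈ +0.2106355 + 0.031201875 = +0.241837375
New price ≈ 108.27 × (1 + 0.241837375) = 134.45373259125.

$134.45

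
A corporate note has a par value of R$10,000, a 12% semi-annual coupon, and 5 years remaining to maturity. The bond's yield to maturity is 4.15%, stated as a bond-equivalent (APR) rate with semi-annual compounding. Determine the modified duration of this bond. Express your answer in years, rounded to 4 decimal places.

3.9896 years

Periodic yield y = 0.02075. First find Macaulay duration:
  t   CF        PV=CF/(1+0.02075)^t    t·PV
  1       600.00       587.8031       587.8031
  2       600.00       575.8541     1,151.7082
  3       600.00       564.1480     1,692.4441
  4       600.00       552.6799     2,210.7197
  5       600.00       541.4449     2,707.2247
  6       600.00       530.4384     3,182.6301
  7       600.00       519.6555     3,637.5885
  8       600.00       509.0918     4,072.7348
  9       600.00       498.7429     4,488.6864
  10   10,600.00     8,632.0109    86,320.1088
  Σ                 13,511.8696   110,051.6486
P = 13,511.8696; Macaulay duration = 110,051.6486 / 13,511.8696 = 8.14481 half-year periods = 4.07241 years.
Modified duration = D_Mac / (1 + y) = 4.07241 / 1.02075 = 3.98962 years.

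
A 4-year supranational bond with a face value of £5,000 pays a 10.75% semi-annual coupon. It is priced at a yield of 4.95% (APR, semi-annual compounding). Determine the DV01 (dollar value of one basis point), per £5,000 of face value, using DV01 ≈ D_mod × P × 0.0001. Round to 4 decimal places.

£2.0165

Periodic yield y = 0.02475.
  t   CF        PV=CF/(1+0.02475)^t    t·PV
  1       268.75       262.2591       262.2591
  2       268.75       255.9249       511.8499
  3       268.75       249.7438       749.2314
  4       268.75       243.7119       974.8477
  5       268.75       237.8257     1,189.1286
  6       268.75       232.0817     1,392.4902
  7       268.75       226.4764     1,585.3349
  8     5,268.75     4,332.7554    34,662.0435
  Σ                  6,040.7790    41,327.1853
P = 6,040.7790; D_Mac = 6.84137 half-year periods = 3.42068 yrs; D_mod = 3.33807 yrs.
DV01 ≈ 3.33807 × 6,040.7790 × 0.0001 = 2.016452.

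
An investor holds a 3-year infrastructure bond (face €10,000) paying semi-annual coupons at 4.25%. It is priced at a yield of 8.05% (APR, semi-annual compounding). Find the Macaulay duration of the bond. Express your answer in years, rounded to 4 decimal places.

Periodic yield y = 0.04025. Discount each cash flow and weight by its period:
  t   CF        PV=CF/(1+0.04025)^t    t·PV
  1       212.50       204.2778       204.2778
  2       212.50       196.3738       392.7475
  3       212.50       188.7756       566.3267
  4       212.50       181.4713       725.8853
  5       212.50       174.4497       872.2487
  6    10,212.50     8,059.4559    48,356.7353
  Σ                  9,004.8041    51,118.2214
Price P = Σ PV = 9,004.8041.
Macaulay duration = Σ(t·PV) / P = 51,118.2214 / 9,004.8041 = 5.67677 half-year periods.
In years: 5.67677 / 2 = 2.83839 years.

2.8384 years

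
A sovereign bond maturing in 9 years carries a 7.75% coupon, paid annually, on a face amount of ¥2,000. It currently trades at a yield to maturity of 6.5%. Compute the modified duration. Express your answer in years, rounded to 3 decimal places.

Periodic yield y = 0.065. First find Macaulay duration:
  t   CF        PV=CF/(1+0.065)^t    t·PV
  1       155.00       145.5399       145.5399
  2       155.00       136.6572       273.3144
  3       155.00       128.3166       384.9498
  4       155.00       120.4851       481.9403
  5       155.00       113.1315       565.6576
  6       155.00       106.2268       637.3607
  7       155.00        99.7435       698.2042
  8       155.00        93.6558       749.2467
  9     2,155.00     1,222.6462    11,003.8159
  Σ                  2,166.4026    14,940.0296
P = 2,166.4026; Macaulay duration = 14,940.0296 / 2,166.4026 = 6.89624 years.
Modified duration = D_Mac / (1 + y) = 6.89624 / 1.065 = 6.47534 years.

6.475 years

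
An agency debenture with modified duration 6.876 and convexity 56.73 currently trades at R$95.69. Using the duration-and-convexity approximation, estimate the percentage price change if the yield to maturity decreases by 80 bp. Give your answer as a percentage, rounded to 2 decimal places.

+5.68%

Duration effect: -D_mod·Δy = -6.876 × (-0.008) = +0.055008
Convexity effect: ½·C·(Δy)² = 0.5 × 56.73 × (-0.008)² = +0.00181536
ΔP/P ≈ +0.055008 + 0.00181536 = +0.05682336
= +5.682336%.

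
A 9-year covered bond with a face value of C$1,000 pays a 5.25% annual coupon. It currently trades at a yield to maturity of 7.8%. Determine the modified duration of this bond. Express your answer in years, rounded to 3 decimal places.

Periodic yield y = 0.078. First find Macaulay duration:
  t   CF        PV=CF/(1+0.078)^t    t·PV
  1        52.50        48.7013        48.7013
  2        52.50        45.1775        90.3549
  3        52.50        41.9086       125.7258
  4        52.50        38.8762       155.5050
  5        52.50        36.0633       180.3165
  6        52.50        33.4539       200.7234
  7        52.50        31.0333       217.2331
  8        52.50        28.7878       230.3028
  9     1,052.50       535.3690     4,818.3214
  Σ                    839.3710     6,067.1842
P = 839.3710; Macaulay duration = 6,067.1842 / 839.3710 = 7.22825 years.
Modified duration = D_Mac / (1 + y) = 7.22825 / 1.078 = 6.70524 years.

6.705 years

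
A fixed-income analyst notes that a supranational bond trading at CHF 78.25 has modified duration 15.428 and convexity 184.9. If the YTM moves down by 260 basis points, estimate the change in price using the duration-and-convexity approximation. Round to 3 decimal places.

+CHF 36.279

Duration effect: -D_mod·Δy = -15.428 × (-0.026) = +0.401128
Convexity effect: ½·C·(Δy)² = 0.5 × 184.9 × (-0.026)² = +0.0624962
ΔP/P ≈ +0.401128 + 0.0624962 = +0.4636242
ΔP ≈ 78.25 × (+0.4636242) = +36.27859365.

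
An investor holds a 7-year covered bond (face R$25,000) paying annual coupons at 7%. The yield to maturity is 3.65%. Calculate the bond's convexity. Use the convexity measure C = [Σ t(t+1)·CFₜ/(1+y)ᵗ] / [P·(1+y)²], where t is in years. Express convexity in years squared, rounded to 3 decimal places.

41.171

With y = 0.0365:
  t   CF        PV=CF/(1+0.0365)^t    t·PV        t(t+1)·PV
  1     1,750.00     1,688.3743     1,688.3743       3,376.7487
  2     1,750.00     1,628.9188     3,257.8376       9,773.5128
  3     1,750.00     1,571.5570     4,714.6709      18,858.6837
  4     1,750.00     1,516.2151     6,064.8605      30,324.3024
  5     1,750.00     1,462.8221     7,314.1106      43,884.6634
  6     1,750.00     1,411.3093     8,467.8559      59,274.9915
  7    26,750.00    20,813.1896   145,692.3275   1,165,538.6199
  Σ                 30,092.3863   177,200.0373   1,331,031.5223
P = 30,092.3863.
Convexity = Σ t(t+1)·PV / [P·(1+y)²] = 1,331,031.5223 / (30,092.3863 × 1.074332) = 41.17116.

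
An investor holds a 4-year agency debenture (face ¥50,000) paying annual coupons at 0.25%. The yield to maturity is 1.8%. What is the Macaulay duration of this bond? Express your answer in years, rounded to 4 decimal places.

Periodic yield y = 0.018. Discount each cash flow and weight by its year:
  t   CF        PV=CF/(1+0.018)^t    t·PV
  1       125.00       122.7898       122.7898
  2       125.00       120.6186       241.2373
  3       125.00       118.4859       355.4577
  4    50,125.00    46,672.7374   186,690.9497
  Σ                 47,034.6318   187,410.4345
Price P = Σ PV = 47,034.6318.
Macaulay duration = Σ(t·PV) / P = 187,410.4345 / 47,034.6318 = 3.98452 years.

3.9845 years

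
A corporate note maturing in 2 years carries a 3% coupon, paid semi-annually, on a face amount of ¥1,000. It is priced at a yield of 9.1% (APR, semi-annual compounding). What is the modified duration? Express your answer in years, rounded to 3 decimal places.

1.868 years

Periodic yield y = 0.0455. First find Macaulay duration:
  t   CF        PV=CF/(1+0.0455)^t    t·PV
  1        15.00        14.3472        14.3472
  2        15.00        13.7228        27.4456
  3        15.00        13.1256        39.3768
  4     1,015.00       849.5127     3,398.0509
  Σ                    890.7084     3,479.2206
P = 890.7084; Macaulay duration = 3,479.2206 / 890.7084 = 3.90613 half-year periods = 1.95306 years.
Modified duration = D_Mac / (1 + y) = 1.95306 / 1.0455 = 1.86807 years.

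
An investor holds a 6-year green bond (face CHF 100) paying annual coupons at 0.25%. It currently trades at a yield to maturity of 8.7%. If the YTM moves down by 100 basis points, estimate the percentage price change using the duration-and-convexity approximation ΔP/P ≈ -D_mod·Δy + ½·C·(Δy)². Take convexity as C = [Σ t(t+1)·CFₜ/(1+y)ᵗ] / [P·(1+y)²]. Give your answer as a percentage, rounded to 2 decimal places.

With y = 0.087:
  t   CF        PV=CF/(1+0.087)^t    t·PV        t(t+1)·PV
  1         0.25         0.2300         0.2300           0.4600
  2         0.25         0.2116         0.4232           1.2695
  3         0.25         0.1946         0.5839           2.3358
  4         0.25         0.1791         0.7163           3.5814
  5         0.25         0.1647         0.8237           4.9421
  6       100.25        60.7725       364.6350       2,552.4451
  Σ                     61.7525       367.4121       2,565.0339
P = 61.7525; D_Mac = 5.94975 yrs; D_mod = 5.47355 yrs; C = 35.15436.
Duration effect: -5.47355 × (-0.01) = +0.054736
Convexity effect: 0.5 × 35.15436 × (-0.01)² = +0.0017577
ΔP/P ≈ +0.054736 + 0.0017577 = +0.056493 = +5.6493%.

+5.65%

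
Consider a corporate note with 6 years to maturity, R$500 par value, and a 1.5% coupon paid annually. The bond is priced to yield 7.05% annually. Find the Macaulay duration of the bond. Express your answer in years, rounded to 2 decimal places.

5.74 years

Periodic yield y = 0.0705. Discount each cash flow and weight by its year:
  t   CF        PV=CF/(1+0.0705)^t    t·PV
  1         7.50         7.0061         7.0061
  2         7.50         6.5447        13.0893
  3         7.50         6.1137        18.3410
  4         7.50         5.7110        22.8441
  5         7.50         5.3349        26.6746
  6       507.50       337.2221     2,023.3325
  Σ                    367.9324     2,111.2877
Price P = Σ PV = 367.9324.
Macaulay duration = Σ(t·PV) / P = 2,111.2877 / 367.9324 = 5.73825 years.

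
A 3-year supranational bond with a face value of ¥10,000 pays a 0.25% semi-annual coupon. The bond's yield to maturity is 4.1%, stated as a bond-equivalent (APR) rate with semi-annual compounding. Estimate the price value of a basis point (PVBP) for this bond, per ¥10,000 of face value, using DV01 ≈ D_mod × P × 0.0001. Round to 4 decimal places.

¥2.6145

Periodic yield y = 0.0205.
  t   CF        PV=CF/(1+0.0205)^t    t·PV
  1        12.50        12.2489        12.2489
  2        12.50        12.0028        24.0057
  3        12.50        11.7617        35.2852
  4        12.50        11.5255        46.1018
  5        12.50        11.2939        56.4696
  6    10,012.50     8,864.7088    53,188.2529
  Σ                  8,923.5417    53,362.3641
P = 8,923.5417; D_Mac = 5.97995 half-year periods = 2.98998 yrs; D_mod = 2.92991 yrs.
DV01 ≈ 2.92991 × 8,923.5417 × 0.0001 = 2.614521.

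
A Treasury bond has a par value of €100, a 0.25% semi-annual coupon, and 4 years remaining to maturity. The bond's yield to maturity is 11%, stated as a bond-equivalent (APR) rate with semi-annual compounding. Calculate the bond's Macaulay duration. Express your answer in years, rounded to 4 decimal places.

Periodic yield y = 0.055. Discount each cash flow and weight by its period:
  t   CF        PV=CF/(1+0.055)^t    t·PV
  1        0.125         0.1185         0.1185
  2        0.125         0.1123         0.2246
  3        0.125         0.1065         0.3194
  4        0.125         0.1009         0.4036
  5        0.125         0.0956         0.4782
  6        0.125         0.0907         0.5439
  7        0.125         0.0859         0.6015
  8      100.125        65.2413       521.9307
  Σ                     65.9517       524.6204
Price P = Σ PV = 65.9517.
Macaulay duration = Σ(t·PV) / P = 524.6204 / 65.9517 = 7.95461 half-year periods.
In years: 7.95461 / 2 = 3.97731 years.

3.9773 years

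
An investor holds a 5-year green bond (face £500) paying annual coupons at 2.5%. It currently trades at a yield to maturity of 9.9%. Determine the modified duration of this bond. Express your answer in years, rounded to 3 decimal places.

4.286 years

Periodic yield y = 0.099. First find Macaulay duration:
  t   CF        PV=CF/(1+0.099)^t    t·PV
  1        12.50        11.3740        11.3740
  2        12.50        10.3494        20.6988
  3        12.50         9.4171        28.2513
  4        12.50         8.5688        34.2751
  5       512.50       319.6726     1,598.3630
  Σ                    359.3818     1,692.9622
P = 359.3818; Macaulay duration = 1,692.9622 / 359.3818 = 4.71076 years.
Modified duration = D_Mac / (1 + y) = 4.71076 / 1.099 = 4.28641 years.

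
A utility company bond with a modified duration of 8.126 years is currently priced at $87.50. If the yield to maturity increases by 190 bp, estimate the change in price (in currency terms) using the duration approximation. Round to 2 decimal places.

-$13.51

Duration approximation: ΔP/P ≈ -D_mod · Δy = -8.126 × (+0.019) = -0.154394.
ΔP ≈ 87.50 × (-0.154394) = -13.509475.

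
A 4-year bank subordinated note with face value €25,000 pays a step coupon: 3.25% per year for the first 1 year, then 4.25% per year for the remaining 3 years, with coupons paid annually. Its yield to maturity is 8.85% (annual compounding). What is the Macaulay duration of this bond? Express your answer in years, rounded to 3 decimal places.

3.769 years

Periodic yield y = 0.0885. Discount each cash flow and weight by its year:
  t   CF        PV=CF/(1+0.0885)^t    t·PV
  1       812.50       746.4401       746.4401
  2     1,062.50       896.7514     1,793.5028
  3     1,062.50       823.8414     2,471.5243
  4    26,062.50    18,565.3157    74,261.2628
  Σ                 21,032.3486    79,272.7301
Price P = Σ PV = 21,032.3486.
Macaulay duration = Σ(t·PV) / P = 79,272.7301 / 21,032.3486 = 3.76909 years.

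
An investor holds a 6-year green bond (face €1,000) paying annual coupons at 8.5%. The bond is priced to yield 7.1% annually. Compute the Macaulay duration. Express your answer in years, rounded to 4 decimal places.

4.9777 years

Periodic yield y = 0.071. Discount each cash flow and weight by its year:
  t   CF        PV=CF/(1+0.071)^t    t·PV
  1        85.00        79.3651        79.3651
  2        85.00        74.1037       148.2074
  3        85.00        69.1911       207.5734
  4        85.00        64.6042       258.4170
  5        85.00        60.3214       301.6071
  6     1,085.00       718.9404     4,313.6426
  Σ                  1,066.5260     5,308.8127
Price P = Σ PV = 1,066.5260.
Macaulay duration = Σ(t·PV) / P = 5,308.8127 / 1,066.5260 = 4.97767 years.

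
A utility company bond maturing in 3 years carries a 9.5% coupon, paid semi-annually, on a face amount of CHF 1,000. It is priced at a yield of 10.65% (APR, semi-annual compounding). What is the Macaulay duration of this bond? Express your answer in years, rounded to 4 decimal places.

2.6743 years

Periodic yield y = 0.05325. Discount each cash flow and weight by its period:
  t   CF        PV=CF/(1+0.05325)^t    t·PV
  1        47.50        45.0985        45.0985
  2        47.50        42.8184        85.6368
  3        47.50        40.6536       121.9609
  4        47.50        38.5983       154.3930
  5        47.50        36.6468       183.2341
  6     1,047.50       767.3000     4,603.8003
  Σ                    971.1157     5,194.1236
Price P = Σ PV = 971.1157.
Macaulay duration = Σ(t·PV) / P = 5,194.1236 / 971.1157 = 5.34861 half-year periods.
In years: 5.34861 / 2 = 2.67431 years.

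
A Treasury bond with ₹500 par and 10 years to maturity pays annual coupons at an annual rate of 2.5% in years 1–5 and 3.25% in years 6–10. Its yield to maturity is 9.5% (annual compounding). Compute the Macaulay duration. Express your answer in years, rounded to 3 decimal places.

Periodic yield y = 0.095. Discount each cash flow and weight by its year:
  t   CF        PV=CF/(1+0.095)^t    t·PV
  1        12.50        11.4155        11.4155
  2        12.50        10.4251        20.8503
  3        12.50         9.5207        28.5620
  4        12.50         8.6947        34.7787
  5        12.50         7.9403        39.7017
  6        16.25         9.4269        56.5614
  7        16.25         8.6090        60.2633
  8        16.25         7.8621        62.8971
  9        16.25         7.1800        64.6203
  10      516.25       208.3142     2,083.1420
  Σ                    289.3887     2,462.7922
Price P = Σ PV = 289.3887.
Macaulay duration = Σ(t·PV) / P = 2,462.7922 / 289.3887 = 8.51033 years.

8.510 years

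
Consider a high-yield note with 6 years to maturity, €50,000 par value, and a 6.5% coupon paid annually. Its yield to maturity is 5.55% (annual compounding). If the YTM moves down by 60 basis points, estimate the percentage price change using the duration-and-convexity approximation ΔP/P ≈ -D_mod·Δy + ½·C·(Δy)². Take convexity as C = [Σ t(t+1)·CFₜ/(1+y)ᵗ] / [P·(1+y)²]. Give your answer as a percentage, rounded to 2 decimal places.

+3.00%

With y = 0.0555:
  t   CF        PV=CF/(1+0.0555)^t    t·PV        t(t+1)·PV
  1     3,250.00     3,079.1094     3,079.1094       6,158.2189
  2     3,250.00     2,917.2046     5,834.4091      17,503.2274
  3     3,250.00     2,763.8130     8,291.4389      33,165.7554
  4     3,250.00     2,618.4869    10,473.9477      52,369.7386
  5     3,250.00     2,480.8024    12,404.0120      74,424.0719
  6    53,250.00    38,509.7045   231,058.2271   1,617,407.5895
  Σ                 52,369.1208   271,141.1442   1,801,028.6017
P = 52,369.1208; D_Mac = 5.17750 yrs; D_mod = 4.90526 yrs; C = 30.86945.
Duration effect: -4.90526 × (-0.006) = +0.029432
Convexity effect: 0.5 × 30.86945 × (-0.006)² = +0.0005557
ΔP/P ≈ +0.029432 + 0.0005557 = +0.029987 = +2.9987%.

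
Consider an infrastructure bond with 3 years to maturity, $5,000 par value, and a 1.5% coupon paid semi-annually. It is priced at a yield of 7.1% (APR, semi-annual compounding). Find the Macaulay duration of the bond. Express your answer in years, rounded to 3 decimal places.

2.939 years

Periodic yield y = 0.0355. Discount each cash flow and weight by its period:
  t   CF        PV=CF/(1+0.0355)^t    t·PV
  1        37.50        36.2144        36.2144
  2        37.50        34.9729        69.9457
  3        37.50        33.7739       101.3216
  4        37.50        32.6160       130.4640
  5        37.50        31.4978       157.4892
  6     5,037.50     4,086.1513    24,516.9076
  Σ                  4,255.2262    25,012.3426
Price P = Σ PV = 4,255.2262.
Macaulay duration = Σ(t·PV) / P = 25,012.3426 / 4,255.2262 = 5.87803 half-year periods.
In years: 5.87803 / 2 = 2.93901 years.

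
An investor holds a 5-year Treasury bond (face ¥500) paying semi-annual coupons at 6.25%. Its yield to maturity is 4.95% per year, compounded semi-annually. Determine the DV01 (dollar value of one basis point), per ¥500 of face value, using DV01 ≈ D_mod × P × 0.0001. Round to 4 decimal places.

Periodic yield y = 0.02475.
  t   CF        PV=CF/(1+0.02475)^t    t·PV
  1       15.625        15.2476        15.2476
  2       15.625        14.8794        29.7587
  3       15.625        14.5200        43.5600
  4       15.625        14.1693        56.6772
  5       15.625        13.8271        69.1354
  6       15.625        13.4931        80.9587
  7       15.625        13.1672        92.1706
  8       15.625        12.8492       102.7937
  9       15.625        12.5389       112.8499
  10     515.625       403.7892     4,037.8920
  Σ                    528.4810     4,641.0438
P = 528.4810; D_Mac = 8.78186 half-year periods = 4.39093 yrs; D_mod = 4.28488 yrs.
DV01 ≈ 4.28488 × 528.4810 × 0.0001 = 0.226448.

¥0.2264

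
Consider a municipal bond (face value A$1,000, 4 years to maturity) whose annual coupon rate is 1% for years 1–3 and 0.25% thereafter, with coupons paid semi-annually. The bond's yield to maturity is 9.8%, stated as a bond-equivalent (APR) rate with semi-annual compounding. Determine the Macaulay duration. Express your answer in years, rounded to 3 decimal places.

Periodic yield y = 0.049. Discount each cash flow and weight by its period:
  t   CF        PV=CF/(1+0.049)^t    t·PV
  1         5.00         4.7664         4.7664
  2         5.00         4.5438         9.0876
  3         5.00         4.3316        12.9947
  4         5.00         4.1292        16.5169
  5         5.00         3.9363        19.6817
  6         5.00         3.7525        22.5148
  7         1.25         0.8943         6.2601
  8     1,001.25       682.8709     5,462.9674
  Σ                    709.2250     5,554.7896
Price P = Σ PV = 709.2250.
Macaulay duration = Σ(t·PV) / P = 5,554.7896 / 709.2250 = 7.83220 half-year periods.
In years: 7.83220 / 2 = 3.91610 years.

3.916 years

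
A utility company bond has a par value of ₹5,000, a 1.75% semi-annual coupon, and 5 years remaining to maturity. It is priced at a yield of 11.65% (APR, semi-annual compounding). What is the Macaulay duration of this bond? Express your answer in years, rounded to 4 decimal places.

4.7452 years

Periodic yield y = 0.05825. Discount each cash flow and weight by its period:
  t   CF        PV=CF/(1+0.05825)^t    t·PV
  1        43.75        41.3418        41.3418
  2        43.75        39.0662        78.1325
  3        43.75        36.9159       110.7476
  4        43.75        34.8839       139.5356
  5        43.75        32.9638       164.8188
  6        43.75        31.1493       186.8958
  7        43.75        29.4347       206.0431
  8        43.75        27.8145       222.5163
  9        43.75        26.2835       236.5517
  10    5,043.75     2,863.3259    28,633.2589
  Σ                  3,163.1796    30,019.8422
Price P = Σ PV = 3,163.1796.
Macaulay duration = Σ(t·PV) / P = 30,019.8422 / 3,163.1796 = 9.49040 half-year periods.
In years: 9.49040 / 2 = 4.74520 years.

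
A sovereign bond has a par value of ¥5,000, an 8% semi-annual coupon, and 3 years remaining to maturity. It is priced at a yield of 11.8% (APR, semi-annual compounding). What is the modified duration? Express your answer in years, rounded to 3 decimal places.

2.559 years

Periodic yield y = 0.059. First find Macaulay duration:
  t   CF        PV=CF/(1+0.059)^t    t·PV
  1       200.00       188.8574       188.8574
  2       200.00       178.3356       356.6712
  3       200.00       168.4000       505.2000
  4       200.00       159.0180       636.0718
  5       200.00       150.1586       750.7930
  6     5,200.00     3,686.6133    22,119.6797
  Σ                  4,531.3829    24,557.2731
P = 4,531.3829; Macaulay duration = 24,557.2731 / 4,531.3829 = 5.41938 half-year periods = 2.70969 years.
Modified duration = D_Mac / (1 + y) = 2.70969 / 1.059 = 2.55872 years.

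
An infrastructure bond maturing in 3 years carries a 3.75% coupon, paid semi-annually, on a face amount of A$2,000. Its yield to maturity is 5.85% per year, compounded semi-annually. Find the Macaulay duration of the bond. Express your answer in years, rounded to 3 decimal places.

2.860 years

Periodic yield y = 0.02925. Discount each cash flow and weight by its period:
  t   CF        PV=CF/(1+0.02925)^t    t·PV
  1        37.50        36.4343        36.4343
  2        37.50        35.3989        70.7978
  3        37.50        34.3929       103.1787
  4        37.50        33.4155       133.6619
  5        37.50        32.4659       162.3293
  6     2,037.50     1,713.8482    10,283.0895
  Σ                  1,885.9556    10,789.4914
Price P = Σ PV = 1,885.9556.
Macaulay duration = Σ(t·PV) / P = 10,789.4914 / 1,885.9556 = 5.72097 half-year periods.
In years: 5.72097 / 2 = 2.86048 years.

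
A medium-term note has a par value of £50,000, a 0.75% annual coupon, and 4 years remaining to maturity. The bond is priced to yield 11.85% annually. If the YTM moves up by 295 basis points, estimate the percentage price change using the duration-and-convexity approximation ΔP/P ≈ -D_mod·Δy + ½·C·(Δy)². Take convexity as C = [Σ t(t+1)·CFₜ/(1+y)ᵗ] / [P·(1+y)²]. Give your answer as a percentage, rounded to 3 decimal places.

With y = 0.1185:
  t   CF        PV=CF/(1+0.1185)^t    t·PV        t(t+1)·PV
  1       375.00       335.2705       335.2705         670.5409
  2       375.00       299.7501       599.5001       1,798.5004
  3       375.00       267.9929       803.9787       3,215.9149
  4    50,375.00    32,186.3037   128,745.2150     643,726.0749
  Σ                 33,089.3172   130,483.9643     649,411.0311
P = 33,089.3172; D_Mac = 3.94339 yrs; D_mod = 3.52560 yrs; C = 15.68772.
Duration effect: -3.52560 × (+0.0295) = -0.104005
Convexity effect: 0.5 × 15.68772 × (0.0295)² = +0.0068261
ΔP/P ≈ -0.104005 + 0.0068261 = -0.097179 = -9.7179%.

-9.718%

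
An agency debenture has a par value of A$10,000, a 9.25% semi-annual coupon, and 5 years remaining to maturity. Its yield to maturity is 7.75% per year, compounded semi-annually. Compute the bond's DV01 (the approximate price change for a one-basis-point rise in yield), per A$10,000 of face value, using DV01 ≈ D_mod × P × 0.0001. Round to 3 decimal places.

Periodic yield y = 0.03875.
  t   CF        PV=CF/(1+0.03875)^t    t·PV
  1       462.50       445.2467       445.2467
  2       462.50       428.6370       857.2740
  3       462.50       412.6469     1,237.9408
  4       462.50       397.2534     1,589.0135
  5       462.50       382.4341     1,912.1703
  6       462.50       368.1676     2,209.0053
  7       462.50       354.4333     2,481.0329
  8       462.50       341.2113     2,729.6906
  9       462.50       328.4826     2,956.3436
  10   10,462.50     7,153.6074    71,536.0742
  Σ                 10,612.1203    87,953.7920
P = 10,612.1203; D_Mac = 8.28805 half-year periods = 4.14403 yrs; D_mod = 3.98943 yrs.
DV01 ≈ 3.98943 × 10,612.1203 × 0.0001 = 4.233636.

A$4.234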